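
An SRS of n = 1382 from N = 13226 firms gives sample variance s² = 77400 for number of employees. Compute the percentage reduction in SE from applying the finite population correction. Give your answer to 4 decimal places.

f = n/N = 1382/13226 = 0.10449115.
SE_no-fpc = √(s²/n) = 7.4837015; SE_fpc = √((1−f)s²/n) = 7.0819262.
Ratio = √(1−f) = 0.94631329. Reduction = 100·(1 − 0.94631329) = 5.3687%.

5.3687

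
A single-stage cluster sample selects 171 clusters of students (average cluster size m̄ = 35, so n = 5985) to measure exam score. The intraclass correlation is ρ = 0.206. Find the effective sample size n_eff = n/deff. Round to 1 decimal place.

deff = 1 + (35 − 1)·0.206 = 1 + 7.004 = 8.004.
n_eff = 5985 / 8.004 = 747.8.

747.8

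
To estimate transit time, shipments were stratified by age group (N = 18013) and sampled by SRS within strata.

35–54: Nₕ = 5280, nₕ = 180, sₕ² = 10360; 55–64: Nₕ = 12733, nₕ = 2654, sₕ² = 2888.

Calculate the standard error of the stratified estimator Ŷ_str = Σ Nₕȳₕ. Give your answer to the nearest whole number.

41104

Var(Ŷ_str) = Σₕ Nₕ²(1 − fₕ)sₕ²/nₕ.
35–54: 5280²·(1 − 180/5280)·10360/180 = 1.549856 × 10^9.
55–64: 12733²·(1 − 2654/12733)·2888/2654 = 1.3965113 × 10^8.
Sum = 1.6895071 × 10^9.
SE = √(1.6895071 × 10^9) = 41104.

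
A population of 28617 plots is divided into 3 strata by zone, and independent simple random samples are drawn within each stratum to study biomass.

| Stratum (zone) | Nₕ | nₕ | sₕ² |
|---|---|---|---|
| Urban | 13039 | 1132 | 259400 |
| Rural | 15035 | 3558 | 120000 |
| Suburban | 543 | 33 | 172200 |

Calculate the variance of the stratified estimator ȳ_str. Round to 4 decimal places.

Var(ȳ_str) = Σₕ Wₕ²(1 − fₕ)sₕ²/nₕ with Wₕ = Nₕ/N, N = 28617.
Urban: Wₕ = 0.45563826; term = 0.45563826²·(1 − 0.08681647)·259400/1132 = 43.443217.
Rural: Wₕ = 0.52538701; term = 0.52538701²·(1 − 0.23664782)·120000/3558 = 7.1065515.
Suburban: Wₕ = 0.01897474; term = 0.01897474²·(1 − 0.06077348)·172200/33 = 1.7645786.
Sum = 52.314347.

52.3143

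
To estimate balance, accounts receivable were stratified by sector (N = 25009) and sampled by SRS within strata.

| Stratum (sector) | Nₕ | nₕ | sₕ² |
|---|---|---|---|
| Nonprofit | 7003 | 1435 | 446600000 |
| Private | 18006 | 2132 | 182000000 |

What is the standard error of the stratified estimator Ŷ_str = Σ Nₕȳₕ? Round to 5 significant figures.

Var(Ŷ_str) = Σₕ Nₕ²(1 − fₕ)sₕ²/nₕ.
Nonprofit: 7003²·(1 − 1435/7003)·446600000/1435 = 1.213529 × 10^13.
Private: 18006²·(1 − 2132/18006)·182000000/2132 = 2.4399887 × 10^13.
Sum = 3.6535177 × 10^13.
SE = √(3.6535177 × 10^13) = 6.0444 × 10^6.

6.0444 × 10^6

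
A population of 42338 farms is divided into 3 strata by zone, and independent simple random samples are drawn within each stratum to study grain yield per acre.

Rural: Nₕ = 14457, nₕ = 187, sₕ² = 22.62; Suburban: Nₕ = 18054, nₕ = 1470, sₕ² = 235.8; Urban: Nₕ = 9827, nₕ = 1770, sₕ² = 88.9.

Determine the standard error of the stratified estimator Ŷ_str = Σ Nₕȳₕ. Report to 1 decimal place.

8772.6

Var(Ŷ_str) = Σₕ Nₕ²(1 − fₕ)sₕ²/nₕ.
Rural: 14457²·(1 − 187/14457)·22.62/187 = 2.4954746 × 10^7.
Suburban: 18054²·(1 − 1470/18054)·235.8/1470 = 4.8027413 × 10^7.
Urban: 9827²·(1 − 1770/9827)·88.9/1770 = 3.9766999 × 10^6.
Sum = 7.6958859 × 10^7.
SE = √(7.6958859 × 10^7) = 8772.6.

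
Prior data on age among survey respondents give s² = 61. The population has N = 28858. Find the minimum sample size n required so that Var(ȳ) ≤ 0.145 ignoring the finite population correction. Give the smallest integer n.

Without fpc, n₀ = s²/D = 61/0.145 = 420.6897.
Rounding up, n = 421.

421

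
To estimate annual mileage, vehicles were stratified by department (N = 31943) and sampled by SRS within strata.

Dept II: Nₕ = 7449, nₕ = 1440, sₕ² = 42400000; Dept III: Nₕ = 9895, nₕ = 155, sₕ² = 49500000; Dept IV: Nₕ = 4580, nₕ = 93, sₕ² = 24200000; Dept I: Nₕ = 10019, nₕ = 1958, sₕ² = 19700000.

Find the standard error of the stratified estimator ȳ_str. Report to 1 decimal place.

Var(ȳ_str) = Σₕ Wₕ²(1 − fₕ)sₕ²/nₕ with Wₕ = Nₕ/N, N = 31943.
Dept II: Wₕ = 0.23319663; term = 0.23319663²·(1 − 0.19331454)·42400000/1440 = 1291.6717.
Dept III: Wₕ = 0.30977053; term = 0.30977053²·(1 − 0.01566448)·49500000/155 = 30164.55.
Dept IV: Wₕ = 0.14338040; term = 0.14338040²·(1 − 0.02030568)·24200000/93 = 5240.86.
Dept I: Wₕ = 0.31365244; term = 0.31365244²·(1 − 0.19542869)·19700000/1958 = 796.37099.
Sum = 37493.453.
SE = √(37493.453) = 193.6.

193.6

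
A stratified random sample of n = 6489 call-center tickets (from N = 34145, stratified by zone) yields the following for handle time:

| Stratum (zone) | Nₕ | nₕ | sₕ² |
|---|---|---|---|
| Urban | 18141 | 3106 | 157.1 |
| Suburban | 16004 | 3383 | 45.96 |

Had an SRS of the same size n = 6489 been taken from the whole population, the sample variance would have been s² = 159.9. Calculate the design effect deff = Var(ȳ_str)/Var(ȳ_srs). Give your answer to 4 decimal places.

Var(ȳ_str) = Σ Wₕ²(1−fₕ)sₕ²/nₕ with Wₕ = Nₕ/34145:
  Urban: (18141/34145)²·(1−3106/18141)·157.1/3106 = 0.011832735
  Suburban: (16004/34145)²·(1−3383/16004)·45.96/3383 = 0.0023536728
  → Var(ȳ_str) = 0.014186408.
Var(ȳ_srs) = (1 − 6489/34145)·159.9/6489 = 0.019958732.
deff = 0.014186408 / 0.019958732 = 0.7108.

0.7108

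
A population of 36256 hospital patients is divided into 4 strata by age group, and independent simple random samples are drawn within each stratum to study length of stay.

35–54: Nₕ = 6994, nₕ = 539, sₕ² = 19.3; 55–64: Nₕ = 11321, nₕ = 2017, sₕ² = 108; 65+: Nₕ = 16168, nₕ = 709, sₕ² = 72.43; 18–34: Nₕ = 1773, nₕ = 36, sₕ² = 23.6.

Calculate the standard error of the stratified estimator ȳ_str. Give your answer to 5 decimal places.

Var(ȳ_str) = Σₕ Wₕ²(1 − fₕ)sₕ²/nₕ with Wₕ = Nₕ/N, N = 36256.
35–54: Wₕ = 0.19290600; term = 0.19290600²·(1 − 0.07706606)·19.3/539 = 0.0012297891.
55–64: Wₕ = 0.31225177; term = 0.31225177²·(1 − 0.17816447)·108/2017 = 0.0042905461.
65+: Wₕ = 0.44593998; term = 0.44593998²·(1 − 0.04385205)·72.43/709 = 0.019424514.
18–34: Wₕ = 0.04890225; term = 0.04890225²·(1 − 0.02030457)·23.6/36 = 0.0015358835.
Sum = 0.026480733.
SE = √(0.026480733) = 0.16273.

0.16273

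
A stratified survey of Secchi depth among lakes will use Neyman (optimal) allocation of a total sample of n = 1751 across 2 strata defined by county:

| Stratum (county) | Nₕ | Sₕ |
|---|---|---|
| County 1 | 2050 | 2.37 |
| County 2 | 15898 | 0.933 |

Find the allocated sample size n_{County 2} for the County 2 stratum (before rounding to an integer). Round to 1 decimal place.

1319.0

Neyman allocation: nₕ = n·NₕSₕ / Σⱼ NⱼSⱼ.
Σ NⱼSⱼ = 2050·2.37 + 15898·0.933 = 19691.334.
n_{County 2} = 1751·15898·0.933 / 19691.334 = 1319.0.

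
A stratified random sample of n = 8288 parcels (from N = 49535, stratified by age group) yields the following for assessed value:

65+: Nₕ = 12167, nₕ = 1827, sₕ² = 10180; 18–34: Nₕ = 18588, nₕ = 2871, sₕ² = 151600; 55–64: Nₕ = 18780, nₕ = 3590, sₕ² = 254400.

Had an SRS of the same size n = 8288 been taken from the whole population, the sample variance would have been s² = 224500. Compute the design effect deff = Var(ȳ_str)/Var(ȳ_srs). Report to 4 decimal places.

Var(ȳ_str) = Σ Wₕ²(1−fₕ)sₕ²/nₕ with Wₕ = Nₕ/49535:
  65+: (12167/49535)²·(1−1827/12167)·10180/1827 = 0.28568599
  18–34: (18588/49535)²·(1−2871/18588)·151600/2871 = 6.2870077
  55–64: (18780/49535)²·(1−3590/18780)·254400/3590 = 8.2385671
  → Var(ȳ_str) = 14.811261.
Var(ȳ_srs) = (1 − 8288/49535)·224500/8288 = 22.555206.
deff = 14.811261 / 22.555206 = 0.6567.

0.6567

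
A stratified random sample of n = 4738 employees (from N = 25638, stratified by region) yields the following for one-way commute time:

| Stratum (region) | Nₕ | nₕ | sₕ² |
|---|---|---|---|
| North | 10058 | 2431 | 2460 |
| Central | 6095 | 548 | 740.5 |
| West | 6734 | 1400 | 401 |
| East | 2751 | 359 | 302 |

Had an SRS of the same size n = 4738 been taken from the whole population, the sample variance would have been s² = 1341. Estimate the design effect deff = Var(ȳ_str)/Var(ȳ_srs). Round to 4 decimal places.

0.9174

Var(ȳ_str) = Σ Wₕ²(1−fₕ)sₕ²/nₕ with Wₕ = Nₕ/25638:
  North: (10058/25638)²·(1−2431/10058)·2460/2431 = 0.11809928
  Central: (6095/25638)²·(1−548/6095)·740.5/548 = 0.069503727
  West: (6734/25638)²·(1−1400/6734)·401/1400 = 0.015652156
  East: (2751/25638)²·(1−359/2751)·302/359 = 0.0084216264
  → Var(ȳ_str) = 0.21167679.
Var(ȳ_srs) = (1 − 4738/25638)·1341/4738 = 0.23072564.
deff = 0.21167679 / 0.23072564 = 0.9174.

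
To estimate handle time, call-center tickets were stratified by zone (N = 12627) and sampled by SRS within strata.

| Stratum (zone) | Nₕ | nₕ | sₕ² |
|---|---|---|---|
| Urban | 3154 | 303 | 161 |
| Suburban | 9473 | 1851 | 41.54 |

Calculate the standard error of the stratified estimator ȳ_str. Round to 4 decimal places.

Var(ȳ_str) = Σₕ Wₕ²(1 − fₕ)sₕ²/nₕ with Wₕ = Nₕ/N, N = 12627.
Urban: Wₕ = 0.24978221; term = 0.24978221²·(1 − 0.09606848)·161/303 = 0.029966898.
Suburban: Wₕ = 0.75021779; term = 0.75021779²·(1 − 0.19539745)·41.54/1851 = 0.010162866.
Sum = 0.040129764.
SE = √(0.040129764) = 0.2003.

0.2003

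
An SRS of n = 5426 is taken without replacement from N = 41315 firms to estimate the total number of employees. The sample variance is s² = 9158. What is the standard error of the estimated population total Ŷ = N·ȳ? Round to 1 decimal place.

50025.9

Var(Ŷ) = N²·Var(ȳ) = N²·(1 − n/N)·s²/n.
f = 5426/41315 = 0.13133245; Var(ȳ) = 0.86866755·9158/5426 = 1.4661366.
Var(Ŷ) = 41315² · 1.4661366 = 2.5025914 × 10^9.
SE(Ŷ) = √(2.5025914 × 10^9) = 50025.9.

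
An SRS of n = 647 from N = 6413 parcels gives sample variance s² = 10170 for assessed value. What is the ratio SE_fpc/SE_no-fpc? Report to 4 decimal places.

f = n/N = 647/6413 = 0.10088882.
SE_no-fpc = √(s²/n) = 3.9646818; SE_fpc = √((1−f)s²/n) = 3.7593697.
Ratio = √(1−f) = 0.94821473.

0.9482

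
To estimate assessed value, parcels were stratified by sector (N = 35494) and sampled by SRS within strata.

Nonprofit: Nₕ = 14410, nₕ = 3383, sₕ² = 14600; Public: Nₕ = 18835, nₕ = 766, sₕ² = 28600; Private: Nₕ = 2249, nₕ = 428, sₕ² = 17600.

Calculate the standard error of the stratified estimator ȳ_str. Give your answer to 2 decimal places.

Var(ȳ_str) = Σₕ Wₕ²(1 − fₕ)sₕ²/nₕ with Wₕ = Nₕ/N, N = 35494.
Nonprofit: Wₕ = 0.40598411; term = 0.40598411²·(1 − 0.23476752)·14600/3383 = 0.54433007.
Public: Wₕ = 0.53065307; term = 0.53065307²·(1 − 0.04066897)·28600/766 = 10.086189.
Private: Wₕ = 0.06336282; term = 0.06336282²·(1 − 0.19030680)·17600/428 = 0.13367753.
Sum = 10.764197.
SE = √(10.764197) = 3.28.

3.28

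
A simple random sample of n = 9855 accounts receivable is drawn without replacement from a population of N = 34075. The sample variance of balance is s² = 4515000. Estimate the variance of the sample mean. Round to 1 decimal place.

Under SRS without replacement, Var(ȳ) = (1 − f)·s²/n with f = n/N = 9855/34075 = 0.28921497.
Var(ȳ) = (1 − 0.28921497)·4515000/9855 = 0.71078503·458.14307 = 325.64124.

325.6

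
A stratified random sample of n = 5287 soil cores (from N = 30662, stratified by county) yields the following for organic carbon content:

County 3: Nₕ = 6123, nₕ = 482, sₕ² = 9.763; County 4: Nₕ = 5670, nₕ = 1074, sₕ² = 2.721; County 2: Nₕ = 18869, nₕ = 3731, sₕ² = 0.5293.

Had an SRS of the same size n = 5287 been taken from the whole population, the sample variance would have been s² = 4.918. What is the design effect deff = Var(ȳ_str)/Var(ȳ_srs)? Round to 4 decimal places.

Var(ȳ_str) = Σ Wₕ²(1−fₕ)sₕ²/nₕ with Wₕ = Nₕ/30662:
  County 3: (6123/30662)²·(1−482/6123)·9.763/482 = 7.4414172 × 10^-4
  County 4: (5670/30662)²·(1−1074/5670)·2.721/1074 = 7.0224132 × 10^-5
  County 2: (18869/30662)²·(1−3731/18869)·0.5293/3731 = 4.3101568 × 10^-5
  → Var(ȳ_str) = 8.5746742 × 10^-4.
Var(ȳ_srs) = (1 − 5287/30662)·4.918/5287 = 7.6981219 × 10^-4.
deff = (8.5746742 × 10^-4) / (7.6981219 × 10^-4) = 1.1139.

1.1139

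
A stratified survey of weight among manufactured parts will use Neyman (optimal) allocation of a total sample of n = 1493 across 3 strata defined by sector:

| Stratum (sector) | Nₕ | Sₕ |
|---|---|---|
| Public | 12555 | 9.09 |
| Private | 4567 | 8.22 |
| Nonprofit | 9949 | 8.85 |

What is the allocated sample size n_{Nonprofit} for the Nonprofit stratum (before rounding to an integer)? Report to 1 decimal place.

548.4

Neyman allocation: nₕ = n·NₕSₕ / Σⱼ NⱼSⱼ.
Σ NⱼSⱼ = 12555·9.09 + 4567·8.22 + 9949·8.85 = 239714.34.
n_{Nonprofit} = 1493·9949·8.85 / 239714.34 = 548.4.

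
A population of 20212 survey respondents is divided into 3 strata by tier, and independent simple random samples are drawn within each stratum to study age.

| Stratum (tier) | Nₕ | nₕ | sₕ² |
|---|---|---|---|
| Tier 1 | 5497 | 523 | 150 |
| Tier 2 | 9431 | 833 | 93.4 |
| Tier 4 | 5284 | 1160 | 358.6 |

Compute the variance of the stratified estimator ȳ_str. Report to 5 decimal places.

0.05794

Var(ȳ_str) = Σₕ Wₕ²(1 − fₕ)sₕ²/nₕ with Wₕ = Nₕ/N, N = 20212.
Tier 1: Wₕ = 0.27196715; term = 0.27196715²·(1 − 0.09514281)·150/523 = 0.019195636.
Tier 2: Wₕ = 0.46660400; term = 0.46660400²·(1 − 0.08832573)·93.4/833 = 0.022255558.
Tier 4: Wₕ = 0.26142885; term = 0.26142885²·(1 − 0.21953066)·358.6/1160 = 0.016489792.
Sum = 0.057940986.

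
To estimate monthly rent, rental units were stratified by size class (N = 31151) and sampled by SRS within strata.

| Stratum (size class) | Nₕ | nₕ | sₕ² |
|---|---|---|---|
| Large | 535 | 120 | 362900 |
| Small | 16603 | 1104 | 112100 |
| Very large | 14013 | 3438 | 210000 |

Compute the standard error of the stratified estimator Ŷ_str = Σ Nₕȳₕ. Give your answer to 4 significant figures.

Var(Ŷ_str) = Σₕ Nₕ²(1 − fₕ)sₕ²/nₕ.
Large: 535²·(1 − 120/535)·362900/120 = 6.714406 × 10^8.
Small: 16603²·(1 − 1104/16603)·112100/1104 = 2.612924 × 10^10.
Very large: 14013²·(1 − 3438/14013)·210000/3438 = 9.051591 × 10^9.
Sum = 3.5852272 × 10^10.
SE = √(3.5852272 × 10^10) = 189300.

189300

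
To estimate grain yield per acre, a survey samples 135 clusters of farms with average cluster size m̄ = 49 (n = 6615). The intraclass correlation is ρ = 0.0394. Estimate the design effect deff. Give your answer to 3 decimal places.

2.891

deff = 1 + (49 − 1)·0.0394 = 1 + 1.8912 = 2.8912.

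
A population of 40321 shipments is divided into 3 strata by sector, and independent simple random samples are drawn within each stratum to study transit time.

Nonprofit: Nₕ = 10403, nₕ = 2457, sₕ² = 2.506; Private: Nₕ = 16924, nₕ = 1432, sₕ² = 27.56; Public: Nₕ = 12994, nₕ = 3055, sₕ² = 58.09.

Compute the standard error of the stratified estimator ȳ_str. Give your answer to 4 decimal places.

Var(ȳ_str) = Σₕ Wₕ²(1 − fₕ)sₕ²/nₕ with Wₕ = Nₕ/N, N = 40321.
Nonprofit: Wₕ = 0.25800451; term = 0.25800451²·(1 − 0.23618187)·2.506/2457 = 5.1858563 × 10^-5.
Private: Wₕ = 0.41973165; term = 0.41973165²·(1 − 0.08461357)·27.56/1432 = 0.0031037313.
Public: Wₕ = 0.32226383; term = 0.32226383²·(1 − 0.23510851)·58.09/3055 = 0.0015104736.
Sum = 0.0046660635.
SE = √(0.0046660635) = 0.0683.

0.0683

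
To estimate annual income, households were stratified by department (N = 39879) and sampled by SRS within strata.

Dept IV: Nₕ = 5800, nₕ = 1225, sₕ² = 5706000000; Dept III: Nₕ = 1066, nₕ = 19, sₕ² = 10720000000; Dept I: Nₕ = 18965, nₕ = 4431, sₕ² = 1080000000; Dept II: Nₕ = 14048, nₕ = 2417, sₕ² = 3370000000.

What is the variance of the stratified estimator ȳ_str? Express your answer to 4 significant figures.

Var(ȳ_str) = Σₕ Wₕ²(1 − fₕ)sₕ²/nₕ with Wₕ = Nₕ/N, N = 39879.
Dept IV: Wₕ = 0.14543996; term = 0.14543996²·(1 − 0.21120690)·5706000000/1225 = 77718.83.
Dept III: Wₕ = 0.02673086; term = 0.02673086²·(1 − 0.01782364)·10720000000/19 = 395964.77.
Dept I: Wₕ = 0.47556358; term = 0.47556358²·(1 − 0.23364092)·1080000000/4431 = 42244.628.
Dept II: Wₕ = 0.35226560; term = 0.35226560²·(1 − 0.17205296)·3370000000/2417 = 143250.55.
Sum = 659178.78.

659200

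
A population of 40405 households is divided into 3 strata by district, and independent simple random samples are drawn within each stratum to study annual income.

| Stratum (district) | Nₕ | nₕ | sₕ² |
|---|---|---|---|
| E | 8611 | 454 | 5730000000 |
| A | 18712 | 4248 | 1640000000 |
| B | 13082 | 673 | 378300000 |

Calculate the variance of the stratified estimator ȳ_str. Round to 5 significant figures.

662910

Var(ȳ_str) = Σₕ Wₕ²(1 − fₕ)sₕ²/nₕ with Wₕ = Nₕ/N, N = 40405.
E: Wₕ = 0.21311719; term = 0.21311719²·(1 − 0.05272326)·5730000000/454 = 543015.97.
A: Wₕ = 0.46311100; term = 0.46311100²·(1 − 0.22702009)·1640000000/4248 = 64002.618.
B: Wₕ = 0.32377181; term = 0.32377181²·(1 − 0.05144473)·378300000/673 = 55893.587.
Sum = 662912.18.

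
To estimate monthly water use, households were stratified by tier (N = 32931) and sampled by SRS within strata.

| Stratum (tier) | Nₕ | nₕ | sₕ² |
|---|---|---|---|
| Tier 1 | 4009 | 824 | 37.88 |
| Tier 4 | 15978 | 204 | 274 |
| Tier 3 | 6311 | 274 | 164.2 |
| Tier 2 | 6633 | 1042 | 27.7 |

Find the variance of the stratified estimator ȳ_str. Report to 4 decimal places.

0.3347

Var(ȳ_str) = Σₕ Wₕ²(1 − fₕ)sₕ²/nₕ with Wₕ = Nₕ/N, N = 32931.
Tier 1: Wₕ = 0.12173939; term = 0.12173939²·(1 − 0.20553754)·37.88/824 = 5.4127555 × 10^-4.
Tier 4: Wₕ = 0.48519632; term = 0.48519632²·(1 − 0.01276756)·274/204 = 0.31215825.
Tier 3: Wₕ = 0.19164313; term = 0.19164313²·(1 − 0.04341626)·164.2/274 = 0.021053878.
Tier 2: Wₕ = 0.20142115; term = 0.20142115²·(1 − 0.15709332)·27.7/1042 = 9.0907916 × 10^-4.
Sum = 0.33466248.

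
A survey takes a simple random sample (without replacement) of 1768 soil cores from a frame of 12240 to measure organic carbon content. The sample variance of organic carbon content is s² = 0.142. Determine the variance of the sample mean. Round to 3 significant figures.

Under SRS without replacement, Var(ȳ) = (1 − f)·s²/n with f = n/N = 1768/12240 = 0.14444444.
Var(ȳ) = (1 − 0.14444444)·0.142/1768 = 0.85555556·8.0316742 × 10^-5 = 6.8715435 × 10^-5.

6.87 × 10^-5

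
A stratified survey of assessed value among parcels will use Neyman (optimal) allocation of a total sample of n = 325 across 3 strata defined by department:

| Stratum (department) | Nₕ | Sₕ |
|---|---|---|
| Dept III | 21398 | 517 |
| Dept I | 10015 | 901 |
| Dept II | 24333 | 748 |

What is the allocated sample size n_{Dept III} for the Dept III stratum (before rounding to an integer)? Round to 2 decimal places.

93.91

Neyman allocation: nₕ = n·NₕSₕ / Σⱼ NⱼSⱼ.
Σ NⱼSⱼ = 21398·517 + 10015·901 + 24333·748 = 3.8287365 × 10^7.
n_{Dept III} = 325·21398·517 / (3.8287365 × 10^7) = 93.91.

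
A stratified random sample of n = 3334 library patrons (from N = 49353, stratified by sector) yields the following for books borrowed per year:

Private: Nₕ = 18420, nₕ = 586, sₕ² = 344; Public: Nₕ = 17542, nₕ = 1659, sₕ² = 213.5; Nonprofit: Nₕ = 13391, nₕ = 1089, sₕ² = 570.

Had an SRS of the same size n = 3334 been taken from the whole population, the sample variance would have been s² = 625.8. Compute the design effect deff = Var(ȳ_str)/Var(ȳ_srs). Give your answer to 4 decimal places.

Var(ȳ_str) = Σ Wₕ²(1−fₕ)sₕ²/nₕ with Wₕ = Nₕ/49353:
  Private: (18420/49353)²·(1−586/18420)·344/586 = 0.079172088
  Public: (17542/49353)²·(1−1659/17542)·213.5/1659 = 0.014720956
  Nonprofit: (13391/49353)²·(1−1089/13391)·570/1089 = 0.035400435
  → Var(ȳ_str) = 0.12929348.
Var(ȳ_srs) = (1 − 3334/49353)·625.8/3334 = 0.17502238.
deff = 0.12929348 / 0.17502238 = 0.7387.

0.7387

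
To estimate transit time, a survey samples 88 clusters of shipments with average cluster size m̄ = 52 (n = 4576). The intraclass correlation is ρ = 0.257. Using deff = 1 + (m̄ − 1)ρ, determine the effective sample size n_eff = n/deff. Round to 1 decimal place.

deff = 1 + (52 − 1)·0.257 = 1 + 13.107 = 14.107.
n_eff = 4576 / 14.107 = 324.4.

324.4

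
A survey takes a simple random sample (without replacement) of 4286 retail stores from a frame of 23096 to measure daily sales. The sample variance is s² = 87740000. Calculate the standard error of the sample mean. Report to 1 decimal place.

Under SRS without replacement, Var(ȳ) = (1 − f)·s²/n with f = n/N = 4286/23096 = 0.18557326.
Var(ȳ) = (1 − 0.18557326)·87740000/4286 = 0.81442674·20471.302 = 16672.376.
SE(ȳ) = √(16672.376) = 129.1.

129.1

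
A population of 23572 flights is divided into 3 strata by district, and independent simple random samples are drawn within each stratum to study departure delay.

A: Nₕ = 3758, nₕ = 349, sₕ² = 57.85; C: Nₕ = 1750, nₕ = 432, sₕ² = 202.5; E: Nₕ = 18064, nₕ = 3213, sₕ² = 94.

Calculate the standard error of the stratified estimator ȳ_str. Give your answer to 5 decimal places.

Var(ȳ_str) = Σₕ Wₕ²(1 − fₕ)sₕ²/nₕ with Wₕ = Nₕ/N, N = 23572.
A: Wₕ = 0.15942644; term = 0.15942644²·(1 − 0.09286855)·57.85/349 = 0.0038218079.
C: Wₕ = 0.07424062; term = 0.07424062²·(1 − 0.24685714)·202.5/432 = 0.0019458165.
E: Wₕ = 0.76633294; term = 0.76633294²·(1 − 0.17786758)·94/3213 = 0.014125177.
Sum = 0.019892801.
SE = √(0.019892801) = 0.14104.

0.14104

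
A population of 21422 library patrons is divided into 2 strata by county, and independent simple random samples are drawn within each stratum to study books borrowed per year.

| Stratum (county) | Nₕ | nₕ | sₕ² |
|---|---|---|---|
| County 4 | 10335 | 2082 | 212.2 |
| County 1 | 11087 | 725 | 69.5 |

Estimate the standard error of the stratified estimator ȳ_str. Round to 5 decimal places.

Var(ȳ_str) = Σₕ Wₕ²(1 − fₕ)sₕ²/nₕ with Wₕ = Nₕ/N, N = 21422.
County 4: Wₕ = 0.48244795; term = 0.48244795²·(1 − 0.20145138)·212.2/2082 = 0.018943793.
County 1: Wₕ = 0.51755205; term = 0.51755205²·(1 − 0.06539190)·69.5/725 = 0.023998517.
Sum = 0.04294231.
SE = √(0.04294231) = 0.20723.

0.20723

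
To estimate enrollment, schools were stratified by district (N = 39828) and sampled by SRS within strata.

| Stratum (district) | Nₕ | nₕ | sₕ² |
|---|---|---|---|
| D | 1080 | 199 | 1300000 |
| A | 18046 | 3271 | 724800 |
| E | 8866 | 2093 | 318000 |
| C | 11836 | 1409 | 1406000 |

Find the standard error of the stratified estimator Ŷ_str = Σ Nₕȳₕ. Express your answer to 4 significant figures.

Var(Ŷ_str) = Σₕ Nₕ²(1 − fₕ)sₕ²/nₕ.
D: 1080²·(1 − 199/1080)·1300000/199 = 6.2156985 × 10^9.
A: 18046²·(1 − 3271/18046)·724800/3271 = 5.9080761 × 10^10.
E: 8866²·(1 − 2093/8866)·318000/2093 = 9.1236096 × 10^9.
C: 11836²·(1 − 1409/11836)·1406000/1409 = 1.231512 × 10^11.
Sum = 1.9757127 × 10^11.
SE = √(1.9757127 × 10^11) = 444500.

444500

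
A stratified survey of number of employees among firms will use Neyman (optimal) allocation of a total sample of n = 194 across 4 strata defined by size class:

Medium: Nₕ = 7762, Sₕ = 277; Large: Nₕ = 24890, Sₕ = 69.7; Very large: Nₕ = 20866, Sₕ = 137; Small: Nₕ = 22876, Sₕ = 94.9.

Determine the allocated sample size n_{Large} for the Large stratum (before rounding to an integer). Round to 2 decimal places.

Neyman allocation: nₕ = n·NₕSₕ / Σⱼ NⱼSⱼ.
Σ NⱼSⱼ = 7762·277 + 24890·69.7 + 20866·137 + 22876·94.9 = 8.9144814 × 10^6.
n_{Large} = 194·24890·69.7 / (8.9144814 × 10^6) = 37.75.

37.75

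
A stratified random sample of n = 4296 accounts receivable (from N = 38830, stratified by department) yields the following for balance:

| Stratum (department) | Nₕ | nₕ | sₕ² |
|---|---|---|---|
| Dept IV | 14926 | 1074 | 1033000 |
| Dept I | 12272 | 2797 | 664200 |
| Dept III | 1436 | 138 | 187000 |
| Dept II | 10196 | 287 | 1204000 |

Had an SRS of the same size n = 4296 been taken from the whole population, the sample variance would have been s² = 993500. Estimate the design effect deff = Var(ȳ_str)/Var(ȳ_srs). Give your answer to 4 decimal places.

2.1052

Var(ȳ_str) = Σ Wₕ²(1−fₕ)sₕ²/nₕ with Wₕ = Nₕ/38830:
  Dept IV: (14926/38830)²·(1−1074/14926)·1033000/1074 = 131.89161
  Dept I: (12272/38830)²·(1−2797/12272)·664200/2797 = 18.313282
  Dept III: (1436/38830)²·(1−138/1436)·187000/138 = 1.6751622
  Dept II: (10196/38830)²·(1−287/10196)·1204000/287 = 281.10558
  → Var(ȳ_str) = 432.98563.
Var(ȳ_srs) = (1 − 4296/38830)·993500/4296 = 205.67575.
deff = 432.98563 / 205.67575 = 2.1052.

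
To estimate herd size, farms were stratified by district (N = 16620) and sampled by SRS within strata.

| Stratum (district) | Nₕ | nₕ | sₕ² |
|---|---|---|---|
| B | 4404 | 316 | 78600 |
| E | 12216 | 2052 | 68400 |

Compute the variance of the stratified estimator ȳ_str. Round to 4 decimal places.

31.1952

Var(ȳ_str) = Σₕ Wₕ²(1 − fₕ)sₕ²/nₕ with Wₕ = Nₕ/N, N = 16620.
B: Wₕ = 0.26498195; term = 0.26498195²·(1 − 0.07175295)·78600/316 = 16.211814.
E: Wₕ = 0.73501805; term = 0.73501805²·(1 − 0.16797642)·68400/2052 = 14.9834.
Sum = 31.195214.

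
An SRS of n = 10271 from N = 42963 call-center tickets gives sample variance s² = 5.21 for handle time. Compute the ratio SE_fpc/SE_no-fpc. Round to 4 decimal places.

f = n/N = 10271/42963 = 0.23906617.
SE_no-fpc = √(s²/n) = 0.022522287; SE_fpc = √((1−f)s²/n) = 0.019646534.
Ratio = √(1−f) = 0.87231521.

0.8723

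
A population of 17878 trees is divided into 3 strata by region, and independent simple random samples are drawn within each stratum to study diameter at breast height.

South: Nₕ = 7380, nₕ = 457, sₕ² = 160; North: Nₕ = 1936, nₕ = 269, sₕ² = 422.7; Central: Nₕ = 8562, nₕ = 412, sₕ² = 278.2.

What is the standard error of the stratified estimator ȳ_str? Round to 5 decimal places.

0.46824

Var(ȳ_str) = Σₕ Wₕ²(1 − fₕ)sₕ²/nₕ with Wₕ = Nₕ/N, N = 17878.
South: Wₕ = 0.41279785; term = 0.41279785²·(1 − 0.06192412)·160/457 = 0.055965013.
North: Wₕ = 0.10828952; term = 0.10828952²·(1 − 0.13894628)·422.7/269 = 0.01586657.
Central: Wₕ = 0.47891263; term = 0.47891263²·(1 − 0.04811960)·278.2/412 = 0.14741948.
Sum = 0.21925106.
SE = √(0.21925106) = 0.46824.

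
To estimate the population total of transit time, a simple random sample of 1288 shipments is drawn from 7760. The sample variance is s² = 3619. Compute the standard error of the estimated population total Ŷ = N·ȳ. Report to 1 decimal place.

Var(Ŷ) = N²·Var(ȳ) = N²·(1 − n/N)·s²/n.
f = 1288/7760 = 0.16597938; Var(ȳ) = 0.83402062·3619/1288 = 2.3434166.
Var(Ŷ) = 7760² · 2.3434166 = 1.4111492 × 10^8.
SE(Ŷ) = √(1.4111492 × 10^8) = 11879.2.

11879.2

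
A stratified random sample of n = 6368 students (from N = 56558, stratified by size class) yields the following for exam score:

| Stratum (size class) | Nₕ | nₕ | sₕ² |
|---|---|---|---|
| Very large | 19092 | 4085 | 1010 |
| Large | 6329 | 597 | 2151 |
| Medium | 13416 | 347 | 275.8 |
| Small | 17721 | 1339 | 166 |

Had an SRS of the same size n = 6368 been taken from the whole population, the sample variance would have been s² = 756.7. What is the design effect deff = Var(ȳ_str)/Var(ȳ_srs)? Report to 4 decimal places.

1.1174

Var(ȳ_str) = Σ Wₕ²(1−fₕ)sₕ²/nₕ with Wₕ = Nₕ/56558:
  Very large: (19092/56558)²·(1−4085/19092)·1010/4085 = 0.022145553
  Large: (6329/56558)²·(1−597/6329)·2151/597 = 0.040861967
  Medium: (13416/56558)²·(1−347/13416)·275.8/347 = 0.04356544
  Small: (17721/56558)²·(1−1339/17721)·166/1339 = 0.011251089
  → Var(ȳ_str) = 0.11782405.
Var(ȳ_srs) = (1 − 6368/56558)·756.7/6368 = 0.10544933.
deff = 0.11782405 / 0.10544933 = 1.1174.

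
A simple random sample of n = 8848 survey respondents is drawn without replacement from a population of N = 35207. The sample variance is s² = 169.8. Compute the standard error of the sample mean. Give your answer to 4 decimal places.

Under SRS without replacement, Var(ȳ) = (1 − f)·s²/n with f = n/N = 8848/35207 = 0.25131366.
Var(ȳ) = (1 − 0.25131366)·169.8/8848 = 0.74868634·0.019190778 = 0.014367873.
SE(ȳ) = √(0.014367873) = 0.1199.

0.1199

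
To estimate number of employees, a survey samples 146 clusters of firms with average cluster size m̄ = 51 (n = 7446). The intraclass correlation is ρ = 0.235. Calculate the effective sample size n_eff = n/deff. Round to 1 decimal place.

deff = 1 + (51 − 1)·0.235 = 1 + 11.75 = 12.75.
n_eff = 7446 / 12.75 = 584.0.

584.0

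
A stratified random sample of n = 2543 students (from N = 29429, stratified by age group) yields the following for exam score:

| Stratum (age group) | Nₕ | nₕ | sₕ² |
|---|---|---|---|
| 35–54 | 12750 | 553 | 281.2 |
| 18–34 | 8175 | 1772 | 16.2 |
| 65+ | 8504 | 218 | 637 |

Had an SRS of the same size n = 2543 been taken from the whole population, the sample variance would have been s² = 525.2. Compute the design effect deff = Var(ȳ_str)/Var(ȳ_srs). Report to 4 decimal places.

Var(ȳ_str) = Σ Wₕ²(1−fₕ)sₕ²/nₕ with Wₕ = Nₕ/29429:
  35–54: (12750/29429)²·(1−553/12750)·281.2/553 = 0.091306645
  18–34: (8175/29429)²·(1−1772/8175)·16.2/1772 = 5.5254996 × 10^-4
  65+: (8504/29429)²·(1−218/8504)·637/218 = 0.23773882
  → Var(ȳ_str) = 0.32959801.
Var(ȳ_srs) = (1 − 2543/29429)·525.2/2543 = 0.18868138.
deff = 0.32959801 / 0.18868138 = 1.7468.

1.7468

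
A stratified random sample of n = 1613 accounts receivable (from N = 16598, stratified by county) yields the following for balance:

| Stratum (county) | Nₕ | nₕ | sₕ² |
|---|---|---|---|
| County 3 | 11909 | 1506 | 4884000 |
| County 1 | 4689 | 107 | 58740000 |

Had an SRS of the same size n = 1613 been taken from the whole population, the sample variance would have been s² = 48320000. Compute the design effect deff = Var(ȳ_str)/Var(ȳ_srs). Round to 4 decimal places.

Var(ȳ_str) = Σ Wₕ²(1−fₕ)sₕ²/nₕ with Wₕ = Nₕ/16598:
  County 3: (11909/16598)²·(1−1506/11909)·4884000/1506 = 1458.3879
  County 1: (4689/16598)²·(1−107/4689)·58740000/107 = 42812.832
  → Var(ȳ_str) = 44271.22.
Var(ȳ_srs) = (1 − 1613/16598)·48320000/1613 = 27045.408.
deff = 44271.22 / 27045.408 = 1.6369.

1.6369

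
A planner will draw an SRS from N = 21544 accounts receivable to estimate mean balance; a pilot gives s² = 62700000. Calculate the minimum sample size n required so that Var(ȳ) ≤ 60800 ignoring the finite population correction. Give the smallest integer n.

Without fpc, n₀ = s²/D = 62700000/60800 = 1031.2500.
Rounding up, n = 1032.

1032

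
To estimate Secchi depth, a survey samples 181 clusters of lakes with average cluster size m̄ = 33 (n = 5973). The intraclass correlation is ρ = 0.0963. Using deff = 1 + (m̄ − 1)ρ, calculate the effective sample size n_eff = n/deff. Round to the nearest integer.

deff = 1 + (33 − 1)·0.0963 = 1 + 3.0816 = 4.0816.
n_eff = 5973 / 4.0816 = 1463.

1463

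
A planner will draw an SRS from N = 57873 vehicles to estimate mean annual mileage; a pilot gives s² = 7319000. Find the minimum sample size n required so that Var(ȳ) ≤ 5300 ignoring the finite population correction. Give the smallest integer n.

1381

Without fpc, n₀ = s²/D = 7319000/5300 = 1380.9434.
Rounding up, n = 1381.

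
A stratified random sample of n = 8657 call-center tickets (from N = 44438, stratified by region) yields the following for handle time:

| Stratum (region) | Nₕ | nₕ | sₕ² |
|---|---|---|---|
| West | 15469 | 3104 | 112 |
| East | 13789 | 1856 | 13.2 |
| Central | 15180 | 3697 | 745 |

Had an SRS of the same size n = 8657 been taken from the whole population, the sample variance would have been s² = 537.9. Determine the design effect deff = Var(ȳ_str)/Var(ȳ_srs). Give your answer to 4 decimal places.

Var(ȳ_str) = Σ Wₕ²(1−fₕ)sₕ²/nₕ with Wₕ = Nₕ/44438:
  West: (15469/44438)²·(1−3104/15469)·112/3104 = 0.0034949717
  East: (13789/44438)²·(1−1856/13789)·13.2/1856 = 5.9261053 × 10^-4
  Central: (15180/44438)²·(1−3697/15180)·745/3697 = 0.017787911
  → Var(ȳ_str) = 0.021875493.
Var(ȳ_srs) = (1 − 8657/44438)·537.9/8657 = 0.050030184.
deff = 0.021875493 / 0.050030184 = 0.4372.

0.4372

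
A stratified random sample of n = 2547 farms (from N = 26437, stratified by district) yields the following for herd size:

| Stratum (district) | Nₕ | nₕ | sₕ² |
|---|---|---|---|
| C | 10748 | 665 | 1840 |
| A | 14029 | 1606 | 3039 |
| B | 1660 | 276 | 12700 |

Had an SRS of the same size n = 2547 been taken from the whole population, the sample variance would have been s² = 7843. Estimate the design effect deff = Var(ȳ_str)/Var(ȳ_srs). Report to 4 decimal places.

0.3781

Var(ȳ_str) = Σ Wₕ²(1−fₕ)sₕ²/nₕ with Wₕ = Nₕ/26437:
  C: (10748/26437)²·(1−665/10748)·1840/665 = 0.42903158
  A: (14029/26437)²·(1−1606/14029)·3039/1606 = 0.47186093
  B: (1660/26437)²·(1−276/1660)·12700/276 = 0.15125665
  → Var(ȳ_str) = 1.0521492.
Var(ȳ_srs) = (1 − 2547/26437)·7843/2547 = 2.7826414.
deff = 1.0521492 / 2.7826414 = 0.3781.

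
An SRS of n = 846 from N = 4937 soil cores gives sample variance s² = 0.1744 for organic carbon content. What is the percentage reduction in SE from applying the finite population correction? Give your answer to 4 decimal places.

f = n/N = 846/4937 = 0.17135912.
SE_no-fpc = √(s²/n) = 0.014357805; SE_fpc = √((1−f)s²/n) = 0.013069869.
Ratio = √(1−f) = 0.91029714. Reduction = 100·(1 − 0.91029714) = 8.9703%.

8.9703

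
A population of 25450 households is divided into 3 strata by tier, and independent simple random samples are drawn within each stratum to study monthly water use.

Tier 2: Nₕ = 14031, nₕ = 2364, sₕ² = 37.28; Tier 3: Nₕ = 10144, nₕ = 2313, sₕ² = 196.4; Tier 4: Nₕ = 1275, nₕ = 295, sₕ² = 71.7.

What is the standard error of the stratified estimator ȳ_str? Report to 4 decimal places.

0.1219

Var(ȳ_str) = Σₕ Wₕ²(1 − fₕ)sₕ²/nₕ with Wₕ = Nₕ/N, N = 25450.
Tier 2: Wₕ = 0.55131631; term = 0.55131631²·(1 − 0.16848407)·37.28/2364 = 0.003985664.
Tier 3: Wₕ = 0.39858546; term = 0.39858546²·(1 − 0.22801656)·196.4/2313 = 0.01041398.
Tier 4: Wₕ = 0.05009823; term = 0.05009823²·(1 − 0.23137255)·71.7/295 = 4.6887581 × 10^-4.
Sum = 0.01486852.
SE = √(0.01486852) = 0.1219.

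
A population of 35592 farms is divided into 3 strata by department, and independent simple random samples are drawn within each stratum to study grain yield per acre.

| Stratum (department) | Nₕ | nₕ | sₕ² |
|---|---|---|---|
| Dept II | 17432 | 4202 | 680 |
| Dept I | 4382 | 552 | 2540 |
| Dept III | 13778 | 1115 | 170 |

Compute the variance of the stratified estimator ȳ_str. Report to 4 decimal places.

Var(ȳ_str) = Σₕ Wₕ²(1 − fₕ)sₕ²/nₕ with Wₕ = Nₕ/N, N = 35592.
Dept II: Wₕ = 0.48977298; term = 0.48977298²·(1 − 0.24105094)·680/4202 = 0.029461519.
Dept I: Wₕ = 0.12311755; term = 0.12311755²·(1 − 0.12596988)·2540/552 = 0.060962252.
Dept III: Wₕ = 0.38710946; term = 0.38710946²·(1 − 0.08092611)·170/1115 = 0.020998683.
Sum = 0.11142245.

0.1114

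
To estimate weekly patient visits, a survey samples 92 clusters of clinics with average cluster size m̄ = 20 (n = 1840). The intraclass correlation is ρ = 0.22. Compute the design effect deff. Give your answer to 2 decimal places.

5.18

deff = 1 + (20 − 1)·0.22 = 1 + 4.18 = 5.18.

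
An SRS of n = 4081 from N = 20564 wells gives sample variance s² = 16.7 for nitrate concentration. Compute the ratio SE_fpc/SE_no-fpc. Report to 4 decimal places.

f = n/N = 4081/20564 = 0.19845361.
SE_no-fpc = √(s²/n) = 0.063969792; SE_fpc = √((1−f)s²/n) = 0.057271594.
Ratio = √(1−f) = 0.89529123.

0.8953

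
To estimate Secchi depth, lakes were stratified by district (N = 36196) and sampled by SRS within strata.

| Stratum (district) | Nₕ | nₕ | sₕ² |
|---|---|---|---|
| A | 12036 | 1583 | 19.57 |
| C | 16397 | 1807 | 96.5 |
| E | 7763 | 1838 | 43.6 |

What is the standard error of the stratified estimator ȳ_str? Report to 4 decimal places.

0.1085

Var(ȳ_str) = Σₕ Wₕ²(1 − fₕ)sₕ²/nₕ with Wₕ = Nₕ/N, N = 36196.
A: Wₕ = 0.33252293; term = 0.33252293²·(1 − 0.13152210)·19.57/1583 = 0.0011871672.
C: Wₕ = 0.45300586; term = 0.45300586²·(1 − 0.11020309)·96.5/1807 = 0.0097514161.
E: Wₕ = 0.21447121; term = 0.21447121²·(1 − 0.23676414)·43.6/1838 = 8.3279434 × 10^-4.
Sum = 0.011771378.
SE = √(0.011771378) = 0.1085.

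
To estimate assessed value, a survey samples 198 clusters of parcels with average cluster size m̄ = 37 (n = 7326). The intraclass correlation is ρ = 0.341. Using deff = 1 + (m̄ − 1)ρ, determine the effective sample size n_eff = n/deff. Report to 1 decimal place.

deff = 1 + (37 − 1)·0.341 = 1 + 12.276 = 13.276.
n_eff = 7326 / 13.276 = 551.8.

551.8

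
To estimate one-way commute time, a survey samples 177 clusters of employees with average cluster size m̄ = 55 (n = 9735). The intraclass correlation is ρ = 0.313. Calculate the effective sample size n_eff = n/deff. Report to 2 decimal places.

543.79

deff = 1 + (55 − 1)·0.313 = 1 + 16.902 = 17.902.
n_eff = 9735 / 17.902 = 543.79.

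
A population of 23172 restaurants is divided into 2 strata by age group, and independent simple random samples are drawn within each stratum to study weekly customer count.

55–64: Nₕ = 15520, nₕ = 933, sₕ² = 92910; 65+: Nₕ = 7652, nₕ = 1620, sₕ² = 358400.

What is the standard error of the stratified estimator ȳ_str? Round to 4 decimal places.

7.8105

Var(ȳ_str) = Σₕ Wₕ²(1 − fₕ)sₕ²/nₕ with Wₕ = Nₕ/N, N = 23172.
55–64: Wₕ = 0.66977387; term = 0.66977387²·(1 − 0.06011598)·92910/933 = 41.986674.
65+: Wₕ = 0.33022613; term = 0.33022613²·(1 − 0.21170936)·358400/1620 = 19.017886.
Sum = 61.00456.
SE = √(61.00456) = 7.8105.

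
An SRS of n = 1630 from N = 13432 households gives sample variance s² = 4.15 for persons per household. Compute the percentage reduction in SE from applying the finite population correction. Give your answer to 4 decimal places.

6.2638

f = n/N = 1630/13432 = 0.12135200.
SE_no-fpc = √(s²/n) = 0.050458025; SE_fpc = √((1−f)s²/n) = 0.047297448.
Ratio = √(1−f) = 0.93736226. Reduction = 100·(1 − 0.93736226) = 6.2638%.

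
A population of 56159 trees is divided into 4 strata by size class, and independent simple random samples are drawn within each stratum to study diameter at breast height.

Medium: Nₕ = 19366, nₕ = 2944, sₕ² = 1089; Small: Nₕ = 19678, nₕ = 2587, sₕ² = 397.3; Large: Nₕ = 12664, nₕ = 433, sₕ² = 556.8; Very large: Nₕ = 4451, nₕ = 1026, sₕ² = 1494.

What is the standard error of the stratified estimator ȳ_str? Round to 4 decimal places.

Var(ȳ_str) = Σₕ Wₕ²(1 − fₕ)sₕ²/nₕ with Wₕ = Nₕ/N, N = 56159.
Medium: Wₕ = 0.34484232; term = 0.34484232²·(1 − 0.15201900)·1089/2944 = 0.037300729.
Small: Wₕ = 0.35039798; term = 0.35039798²·(1 − 0.13146661)·397.3/2587 = 0.016376905.
Large: Wₕ = 0.22550259; term = 0.22550259²·(1 − 0.03419141)·556.8/433 = 0.063154669.
Very large: Wₕ = 0.07925711; term = 0.07925711²·(1 − 0.23051000)·1494/1026 = 0.0070385415.
Sum = 0.12387084.
SE = √(0.12387084) = 0.3520.

0.3520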